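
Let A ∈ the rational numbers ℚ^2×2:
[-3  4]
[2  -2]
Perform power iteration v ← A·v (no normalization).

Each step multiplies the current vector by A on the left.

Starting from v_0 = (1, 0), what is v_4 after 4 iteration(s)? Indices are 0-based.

v_0 = (1, 0).
v_1 = A·v_0 = (-3, 2).
v_2 = A·v_1 = (17, -10).
v_3 = A·v_2 = (-91, 54).
v_4 = A·v_3 = (489, -290).

v_4 = (489, -290)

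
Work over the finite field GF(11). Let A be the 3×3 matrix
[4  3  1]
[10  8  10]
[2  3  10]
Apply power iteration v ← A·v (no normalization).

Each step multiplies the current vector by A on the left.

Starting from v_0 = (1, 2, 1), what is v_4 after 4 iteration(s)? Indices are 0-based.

v_0 = (1, 2, 1).
v_1 = A·v_0 = (0, 3, 7).
v_2 = A·v_1 = (5, 6, 2).
v_3 = A·v_2 = (7, 8, 4).
v_4 = A·v_3 = (1, 9, 1).

v_4 = (1, 9, 1)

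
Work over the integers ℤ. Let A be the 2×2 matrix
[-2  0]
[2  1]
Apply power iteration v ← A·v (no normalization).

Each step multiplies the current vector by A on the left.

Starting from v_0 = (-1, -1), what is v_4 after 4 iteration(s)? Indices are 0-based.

v_0 = (-1, -1).
v_1 = A·v_0 = (2, -3).
v_2 = A·v_1 = (-4, 1).
v_3 = A·v_2 = (8, -7).
v_4 = A·v_3 = (-16, 9).

v_4 = (-16, 9)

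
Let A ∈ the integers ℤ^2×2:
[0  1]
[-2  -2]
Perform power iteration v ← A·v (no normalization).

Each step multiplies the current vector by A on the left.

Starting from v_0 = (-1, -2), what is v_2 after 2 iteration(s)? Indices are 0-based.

v_2 = (6, -8)

v_0 = (-1, -2).
v_1 = A·v_0 = (-2, 6).
v_2 = A·v_1 = (6, -8).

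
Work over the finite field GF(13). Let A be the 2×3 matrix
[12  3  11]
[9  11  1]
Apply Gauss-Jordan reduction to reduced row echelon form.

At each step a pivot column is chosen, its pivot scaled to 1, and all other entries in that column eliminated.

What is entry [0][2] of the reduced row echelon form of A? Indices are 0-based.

M[0][2] = 1

step 1: normalize row 0 (÷12) = (1, 10, 2)
  row 1: subtract 9×row0 = (0, 12, 9)
step 2: normalize row 1 (÷12) = (0, 1, 4)
  row 0: subtract 10×row1 = (1, 0, 1)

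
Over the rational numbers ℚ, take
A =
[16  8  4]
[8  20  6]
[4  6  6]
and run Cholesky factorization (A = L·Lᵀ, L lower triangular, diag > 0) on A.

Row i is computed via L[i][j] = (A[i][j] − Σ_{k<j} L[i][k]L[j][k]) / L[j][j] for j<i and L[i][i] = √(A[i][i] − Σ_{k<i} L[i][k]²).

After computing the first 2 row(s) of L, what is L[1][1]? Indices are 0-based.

Step 1: L[0][0] = √(16) = 4.
  L[1][0] = (8) / L[0][0] = 2.
Step 2: L[1][1] = √(16) = 4.

L[1][1] = 4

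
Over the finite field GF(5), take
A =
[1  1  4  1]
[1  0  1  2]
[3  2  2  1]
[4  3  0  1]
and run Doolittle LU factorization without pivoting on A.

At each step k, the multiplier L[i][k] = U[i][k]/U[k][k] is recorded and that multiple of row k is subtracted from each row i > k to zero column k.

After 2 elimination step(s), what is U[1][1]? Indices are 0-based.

U[1][1] = 4

Step 1: pivot at (0,0) is 1.
  row1 ← row1 − (1)·row0  ⇒  L[1][0]=1, U row1=(0, 4, 2, 1)
  row2 ← row2 − (3)·row0  ⇒  L[2][0]=3, U row2=(0, 4, 0, 3)
  row3 ← row3 − (4)·row0  ⇒  L[3][0]=4, U row3=(0, 4, 4, 2)
Step 2: pivot at (1,1) is 4.
  row2 ← row2 − (1)·row1  ⇒  L[2][1]=1, U row2=(0, 0, 3, 2)
  row3 ← row3 − (1)·row1  ⇒  L[3][1]=1, U row3=(0, 0, 2, 1)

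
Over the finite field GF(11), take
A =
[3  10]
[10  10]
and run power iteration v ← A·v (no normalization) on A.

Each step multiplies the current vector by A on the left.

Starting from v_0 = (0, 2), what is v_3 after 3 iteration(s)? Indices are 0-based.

v_3 = (6, 0)

v_0 = (0, 2).
v_1 = A·v_0 = (9, 9).
v_2 = A·v_1 = (7, 4).
v_3 = A·v_2 = (6, 0).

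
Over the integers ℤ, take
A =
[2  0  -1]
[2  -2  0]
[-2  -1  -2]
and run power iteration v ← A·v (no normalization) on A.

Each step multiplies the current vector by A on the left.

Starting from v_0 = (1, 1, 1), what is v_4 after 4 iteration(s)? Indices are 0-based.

v_0 = (1, 1, 1).
v_1 = A·v_0 = (1, 0, -5).
v_2 = A·v_1 = (7, 2, 8).
v_3 = A·v_2 = (6, 10, -32).
v_4 = A·v_3 = (44, -8, 42).

v_4 = (44, -8, 42)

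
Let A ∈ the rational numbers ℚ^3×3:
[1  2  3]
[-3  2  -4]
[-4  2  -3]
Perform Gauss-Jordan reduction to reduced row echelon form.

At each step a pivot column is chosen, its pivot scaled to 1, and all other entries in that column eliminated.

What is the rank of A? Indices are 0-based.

step 1: normalize row 0 (÷1) = (1, 2, 3)
  row 1: subtract -3×row0 = (0, 8, 5)
  row 2: subtract -4×row0 = (0, 10, 9)
step 2: normalize row 1 (÷8) = (0, 1, 5/8)
  row 0: subtract 2×row1 = (1, 0, 7/4)
  row 2: subtract 10×row1 = (0, 0, 11/4)
step 3: normalize row 2 (÷11/4) = (0, 0, 1)
  row 0: subtract 7/4×row2 = (1, 0, 0)
  row 1: subtract 5/8×row2 = (0, 1, 0)

rank = 3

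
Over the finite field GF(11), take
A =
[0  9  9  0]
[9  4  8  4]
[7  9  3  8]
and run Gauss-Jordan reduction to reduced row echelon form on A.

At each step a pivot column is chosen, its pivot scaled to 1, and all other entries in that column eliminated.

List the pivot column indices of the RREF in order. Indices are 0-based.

pivot columns: 0, 1, 2

pivot(0,0): swap R0↔R1
pivot(0,0)=9: scale R0 → (1, 9, 7, 9)
  clear (2,0): R2 −= (7)R0 → (0, 1, 9, 0)
pivot(1,1)=9: scale R1 → (0, 1, 1, 0)
  clear (0,1): R0 −= (9)R1 → (1, 0, 9, 9)
  clear (2,1): R2 −= (1)R1 → (0, 0, 8, 0)
pivot(2,2)=8: scale R2 → (0, 0, 1, 0)
  clear (0,2): R0 −= (9)R2 → (1, 0, 0, 9)
  clear (1,2): R1 −= (1)R2 → (0, 1, 0, 0)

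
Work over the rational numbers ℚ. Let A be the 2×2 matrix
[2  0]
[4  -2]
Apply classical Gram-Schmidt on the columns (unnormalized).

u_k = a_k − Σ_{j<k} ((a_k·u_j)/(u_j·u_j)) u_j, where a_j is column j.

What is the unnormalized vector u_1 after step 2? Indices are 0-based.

u_1 = (4/5, -2/5)

Step 1: u_0 = a_0 = (2, 4).
Step 2: u_1 = a_1 − (-2/5)·u_0 = (4/5, -2/5).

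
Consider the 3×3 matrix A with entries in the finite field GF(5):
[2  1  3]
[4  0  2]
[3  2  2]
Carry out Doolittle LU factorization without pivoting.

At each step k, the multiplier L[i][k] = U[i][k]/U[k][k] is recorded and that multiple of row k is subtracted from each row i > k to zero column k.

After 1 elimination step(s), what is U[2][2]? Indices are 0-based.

U[2][2] = 0

[col 0] pivot 2
  R1 -= 2*R0 → (0, 3, 1)  (L[1][0] := 2)
  R2 -= 4*R0 → (0, 3, 0)  (L[2][0] := 4)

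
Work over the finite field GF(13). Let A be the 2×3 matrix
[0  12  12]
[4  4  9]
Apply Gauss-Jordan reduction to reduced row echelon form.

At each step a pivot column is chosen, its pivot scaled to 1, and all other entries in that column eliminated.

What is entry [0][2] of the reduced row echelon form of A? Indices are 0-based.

pivot(0,0): swap R0↔R1
pivot(0,0)=4: scale R0 → (1, 1, 12)
pivot(1,1)=12: scale R1 → (0, 1, 1)
  clear (0,1): R0 −= (1)R1 → (1, 0, 11)

M[0][2] = 11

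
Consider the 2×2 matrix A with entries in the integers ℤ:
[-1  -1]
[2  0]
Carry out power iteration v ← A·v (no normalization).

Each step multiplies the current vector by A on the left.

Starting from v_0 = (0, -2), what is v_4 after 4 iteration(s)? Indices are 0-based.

v_0 = (0, -2).
v_1 = A·v_0 = (2, 0).
v_2 = A·v_1 = (-2, 4).
v_3 = A·v_2 = (-2, -4).
v_4 = A·v_3 = (6, -4).

v_4 = (6, -4)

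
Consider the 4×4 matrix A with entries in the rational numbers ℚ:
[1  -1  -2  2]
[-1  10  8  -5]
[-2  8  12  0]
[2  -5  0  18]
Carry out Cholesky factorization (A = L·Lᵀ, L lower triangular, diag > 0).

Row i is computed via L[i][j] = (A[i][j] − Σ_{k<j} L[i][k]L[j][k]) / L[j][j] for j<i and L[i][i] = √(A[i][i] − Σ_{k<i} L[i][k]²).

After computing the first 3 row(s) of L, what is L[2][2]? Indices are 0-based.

Step 1: L[0][0] = √(1) = 1.
  L[1][0] = (-1) / L[0][0] = -1.
Step 2: L[1][1] = √(9) = 3.
  L[2][0] = (-2) / L[0][0] = -2.
  L[2][1] = (6) / L[1][1] = 2.
Step 3: L[2][2] = √(4) = 2.

L[2][2] = 2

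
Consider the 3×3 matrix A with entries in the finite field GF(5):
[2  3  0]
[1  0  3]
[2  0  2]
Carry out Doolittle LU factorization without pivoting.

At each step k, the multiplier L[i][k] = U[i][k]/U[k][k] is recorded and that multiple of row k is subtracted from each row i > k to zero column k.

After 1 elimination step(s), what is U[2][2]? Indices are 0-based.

U[2][2] = 2

[col 0] pivot 2
  R1 -= 3*R0 → (0, 1, 3)  (L[1][0] := 3)
  R2 -= 1*R0 → (0, 2, 2)  (L[2][0] := 1)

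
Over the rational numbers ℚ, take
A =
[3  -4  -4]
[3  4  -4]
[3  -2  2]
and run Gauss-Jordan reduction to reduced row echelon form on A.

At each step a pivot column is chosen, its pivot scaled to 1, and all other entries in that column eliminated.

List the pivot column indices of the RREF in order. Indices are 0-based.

[1] R0 /= 3  ⇒  (1, -4/3, -4/3)
     R1 -= 3·R0  ⇒  (0, 8, 0)
     R2 -= 3·R0  ⇒  (0, 2, 6)
[2] R1 /= 8  ⇒  (0, 1, 0)
     R0 -= -4/3·R1  ⇒  (1, 0, -4/3)
     R2 -= 2·R1  ⇒  (0, 0, 6)
[3] R2 /= 6  ⇒  (0, 0, 1)
     R0 -= -4/3·R2  ⇒  (1, 0, 0)

pivot columns: 0, 1, 2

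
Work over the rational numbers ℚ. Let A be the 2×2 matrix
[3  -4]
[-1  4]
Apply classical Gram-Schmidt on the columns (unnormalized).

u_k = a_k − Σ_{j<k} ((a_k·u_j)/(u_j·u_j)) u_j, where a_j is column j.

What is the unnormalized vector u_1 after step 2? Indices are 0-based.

Step 1: u_0 = a_0 = (3, -1).
Step 2: u_1 = a_1 − (-8/5)·u_0 = (4/5, 12/5).

u_1 = (4/5, 12/5)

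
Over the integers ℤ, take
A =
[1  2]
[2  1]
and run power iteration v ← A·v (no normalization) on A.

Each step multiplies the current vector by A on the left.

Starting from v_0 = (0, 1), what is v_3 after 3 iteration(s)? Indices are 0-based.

v_0 = (0, 1).
v_1 = A·v_0 = (2, 1).
v_2 = A·v_1 = (4, 5).
v_3 = A·v_2 = (14, 13).

v_3 = (14, 13)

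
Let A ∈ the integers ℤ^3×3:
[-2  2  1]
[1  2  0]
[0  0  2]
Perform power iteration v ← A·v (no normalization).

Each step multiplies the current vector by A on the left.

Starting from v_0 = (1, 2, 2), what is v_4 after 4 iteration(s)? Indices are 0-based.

v_4 = (36, 92, 32)

v_0 = (1, 2, 2).
v_1 = A·v_0 = (4, 5, 4).
v_2 = A·v_1 = (6, 14, 8).
v_3 = A·v_2 = (24, 34, 16).
v_4 = A·v_3 = (36, 92, 32).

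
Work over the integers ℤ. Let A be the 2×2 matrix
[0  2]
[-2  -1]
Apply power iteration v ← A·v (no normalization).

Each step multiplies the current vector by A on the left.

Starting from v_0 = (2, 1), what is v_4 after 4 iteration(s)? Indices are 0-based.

v_4 = (38, -23)

v_0 = (2, 1).
v_1 = A·v_0 = (2, -5).
v_2 = A·v_1 = (-10, 1).
v_3 = A·v_2 = (2, 19).
v_4 = A·v_3 = (38, -23).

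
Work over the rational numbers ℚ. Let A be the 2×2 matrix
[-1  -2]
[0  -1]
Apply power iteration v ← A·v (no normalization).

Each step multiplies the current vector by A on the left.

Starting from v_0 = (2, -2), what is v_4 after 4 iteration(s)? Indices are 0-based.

v_4 = (-14, -2)

v_0 = (2, -2).
v_1 = A·v_0 = (2, 2).
v_2 = A·v_1 = (-6, -2).
v_3 = A·v_2 = (10, 2).
v_4 = A·v_3 = (-14, -2).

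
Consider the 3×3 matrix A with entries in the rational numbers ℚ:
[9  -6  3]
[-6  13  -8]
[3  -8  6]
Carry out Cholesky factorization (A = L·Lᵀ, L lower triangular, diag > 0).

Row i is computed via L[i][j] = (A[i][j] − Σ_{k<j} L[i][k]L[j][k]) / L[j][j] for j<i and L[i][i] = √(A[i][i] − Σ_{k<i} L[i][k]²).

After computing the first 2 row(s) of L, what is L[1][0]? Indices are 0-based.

L[1][0] = -2

Step 1: L[0][0] = √(9) = 3.
  L[1][0] = (-6) / L[0][0] = -2.
Step 2: L[1][1] = √(9) = 3.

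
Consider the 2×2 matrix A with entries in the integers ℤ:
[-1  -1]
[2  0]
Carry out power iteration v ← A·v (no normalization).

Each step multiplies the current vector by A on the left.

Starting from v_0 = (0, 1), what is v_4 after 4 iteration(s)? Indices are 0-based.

v_4 = (-3, 2)

v_0 = (0, 1).
v_1 = A·v_0 = (-1, 0).
v_2 = A·v_1 = (1, -2).
v_3 = A·v_2 = (1, 2).
v_4 = A·v_3 = (-3, 2).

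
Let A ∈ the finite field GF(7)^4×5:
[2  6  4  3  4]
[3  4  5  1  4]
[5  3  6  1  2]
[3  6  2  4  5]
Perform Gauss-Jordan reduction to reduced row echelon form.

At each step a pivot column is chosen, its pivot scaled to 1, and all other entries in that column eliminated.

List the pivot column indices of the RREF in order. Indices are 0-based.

pivot columns: 0, 1, 2, 3

step 1: normalize row 0 (÷2) = (1, 3, 2, 5, 2)
  row 1: subtract 3×row0 = (0, 2, 6, 0, 5)
  row 2: subtract 5×row0 = (0, 2, 3, 4, 6)
  row 3: subtract 3×row0 = (0, 4, 3, 3, 6)
step 2: normalize row 1 (÷2) = (0, 1, 3, 0, 6)
  row 0: subtract 3×row1 = (1, 0, 0, 5, 5)
  row 2: subtract 2×row1 = (0, 0, 4, 4, 1)
  row 3: subtract 4×row1 = (0, 0, 5, 3, 3)
step 3: normalize row 2 (÷4) = (0, 0, 1, 1, 2)
  row 1: subtract 3×row2 = (0, 1, 0, 4, 0)
  row 3: subtract 5×row2 = (0, 0, 0, 5, 0)
step 4: normalize row 3 (÷5) = (0, 0, 0, 1, 0)
  row 0: subtract 5×row3 = (1, 0, 0, 0, 5)
  row 1: subtract 4×row3 = (0, 1, 0, 0, 0)
  row 2: subtract 1×row3 = (0, 0, 1, 0, 2)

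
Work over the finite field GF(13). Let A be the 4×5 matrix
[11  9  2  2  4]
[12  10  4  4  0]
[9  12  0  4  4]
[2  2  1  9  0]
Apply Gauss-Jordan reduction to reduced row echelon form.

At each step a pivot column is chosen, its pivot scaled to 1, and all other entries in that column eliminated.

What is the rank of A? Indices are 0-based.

pivot(0,0)=11: scale R0 → (1, 2, 12, 12, 11)
  clear (1,0): R1 −= (12)R0 → (0, 12, 3, 3, 11)
  clear (2,0): R2 −= (9)R0 → (0, 7, 9, 0, 9)
  clear (3,0): R3 −= (2)R0 → (0, 11, 3, 11, 4)
pivot(1,1)=12: scale R1 → (0, 1, 10, 10, 2)
  clear (0,1): R0 −= (2)R1 → (1, 0, 5, 5, 7)
  clear (2,1): R2 −= (7)R1 → (0, 0, 4, 8, 8)
  clear (3,1): R3 −= (11)R1 → (0, 0, 10, 5, 8)
pivot(2,2)=4: scale R2 → (0, 0, 1, 2, 2)
  clear (0,2): R0 −= (5)R2 → (1, 0, 0, 8, 10)
  clear (1,2): R1 −= (10)R2 → (0, 1, 0, 3, 8)
  clear (3,2): R3 −= (10)R2 → (0, 0, 0, 11, 1)
pivot(3,3)=11: scale R3 → (0, 0, 0, 1, 6)
  clear (0,3): R0 −= (8)R3 → (1, 0, 0, 0, 1)
  clear (1,3): R1 −= (3)R3 → (0, 1, 0, 0, 3)
  clear (2,3): R2 −= (2)R3 → (0, 0, 1, 0, 3)

rank = 4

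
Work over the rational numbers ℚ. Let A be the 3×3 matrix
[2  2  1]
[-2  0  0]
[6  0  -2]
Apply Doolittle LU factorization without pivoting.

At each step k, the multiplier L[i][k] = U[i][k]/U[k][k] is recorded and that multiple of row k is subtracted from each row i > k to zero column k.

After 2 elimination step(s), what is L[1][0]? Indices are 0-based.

k=0: U[0][0]=2
  eliminate (1,0): mult=-1, new row 1: (0, 2, 1); set L[1][0]=-1
  eliminate (2,0): mult=3, new row 2: (0, -6, -5); set L[2][0]=3
k=1: U[1][1]=2
  eliminate (2,1): mult=-3, new row 2: (0, 0, -2); set L[2][1]=-3

L[1][0] = -1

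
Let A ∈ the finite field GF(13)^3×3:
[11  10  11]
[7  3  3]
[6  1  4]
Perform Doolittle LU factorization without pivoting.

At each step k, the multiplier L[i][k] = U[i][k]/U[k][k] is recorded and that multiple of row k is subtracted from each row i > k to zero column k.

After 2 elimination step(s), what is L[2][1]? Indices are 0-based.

L[2][1] = 8

Step 1: pivot at (0,0) is 11.
  row1 ← row1 − (3)·row0  ⇒  L[1][0]=3, U row1=(0, 12, 9)
  row2 ← row2 − (10)·row0  ⇒  L[2][0]=10, U row2=(0, 5, 11)
Step 2: pivot at (1,1) is 12.
  row2 ← row2 − (8)·row1  ⇒  L[2][1]=8, U row2=(0, 0, 4)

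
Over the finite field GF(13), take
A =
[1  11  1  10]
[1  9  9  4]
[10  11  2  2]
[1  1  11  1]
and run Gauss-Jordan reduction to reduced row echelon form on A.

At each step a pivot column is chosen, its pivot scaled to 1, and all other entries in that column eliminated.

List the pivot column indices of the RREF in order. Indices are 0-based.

pivot(0,0)=1: scale R0 → (1, 11, 1, 10)
  clear (1,0): R1 −= (1)R0 → (0, 11, 8, 7)
  clear (2,0): R2 −= (10)R0 → (0, 5, 5, 6)
  clear (3,0): R3 −= (1)R0 → (0, 3, 10, 4)
pivot(1,1)=11: scale R1 → (0, 1, 9, 3)
  clear (0,1): R0 −= (11)R1 → (1, 0, 6, 3)
  clear (2,1): R2 −= (5)R1 → (0, 0, 12, 4)
  clear (3,1): R3 −= (3)R1 → (0, 0, 9, 8)
pivot(2,2)=12: scale R2 → (0, 0, 1, 9)
  clear (0,2): R0 −= (6)R2 → (1, 0, 0, 1)
  clear (1,2): R1 −= (9)R2 → (0, 1, 0, 0)
  clear (3,2): R3 −= (9)R2 → (0, 0, 0, 5)
pivot(3,3)=5: scale R3 → (0, 0, 0, 1)
  clear (0,3): R0 −= (1)R3 → (1, 0, 0, 0)
  clear (2,3): R2 −= (9)R3 → (0, 0, 1, 0)

pivot columns: 0, 1, 2, 3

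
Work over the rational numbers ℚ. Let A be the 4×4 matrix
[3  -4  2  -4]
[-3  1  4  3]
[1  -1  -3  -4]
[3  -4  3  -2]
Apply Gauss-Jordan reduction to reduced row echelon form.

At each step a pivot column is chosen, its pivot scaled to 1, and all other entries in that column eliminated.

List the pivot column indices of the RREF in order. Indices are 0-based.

pivot columns: 0, 1, 2, 3

[1] R0 /= 3  ⇒  (1, -4/3, 2/3, -4/3)
     R1 -= -3·R0  ⇒  (0, -3, 6, -1)
     R2 -= 1·R0  ⇒  (0, 1/3, -11/3, -8/3)
     R3 -= 3·R0  ⇒  (0, 0, 1, 2)
[2] R1 /= -3  ⇒  (0, 1, -2, 1/3)
     R0 -= -4/3·R1  ⇒  (1, 0, -2, -8/9)
     R2 -= 1/3·R1  ⇒  (0, 0, -3, -25/9)
[3] R2 /= -3  ⇒  (0, 0, 1, 25/27)
     R0 -= -2·R2  ⇒  (1, 0, 0, 26/27)
     R1 -= -2·R2  ⇒  (0, 1, 0, 59/27)
     R3 -= 1·R2  ⇒  (0, 0, 0, 29/27)
[4] R3 /= 29/27  ⇒  (0, 0, 0, 1)
     R0 -= 26/27·R3  ⇒  (1, 0, 0, 0)
     R1 -= 59/27·R3  ⇒  (0, 1, 0, 0)
     R2 -= 25/27·R3  ⇒  (0, 0, 1, 0)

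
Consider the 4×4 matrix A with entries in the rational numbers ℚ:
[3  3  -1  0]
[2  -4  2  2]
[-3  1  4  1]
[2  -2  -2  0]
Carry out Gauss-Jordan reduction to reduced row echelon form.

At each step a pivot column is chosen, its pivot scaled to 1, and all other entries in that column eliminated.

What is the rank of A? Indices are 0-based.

rank = 4

step 1: normalize row 0 (÷3) = (1, 1, -1/3, 0)
  row 1: subtract 2×row0 = (0, -6, 8/3, 2)
  row 2: subtract -3×row0 = (0, 4, 3, 1)
  row 3: subtract 2×row0 = (0, -4, -4/3, 0)
step 2: normalize row 1 (÷-6) = (0, 1, -4/9, -1/3)
  row 0: subtract 1×row1 = (1, 0, 1/9, 1/3)
  row 2: subtract 4×row1 = (0, 0, 43/9, 7/3)
  row 3: subtract -4×row1 = (0, 0, -28/9, -4/3)
step 3: normalize row 2 (÷43/9) = (0, 0, 1, 21/43)
  row 0: subtract 1/9×row2 = (1, 0, 0, 12/43)
  row 1: subtract -4/9×row2 = (0, 1, 0, -5/43)
  row 3: subtract -28/9×row2 = (0, 0, 0, 8/43)
step 4: normalize row 3 (÷8/43) = (0, 0, 0, 1)
  row 0: subtract 12/43×row3 = (1, 0, 0, 0)
  row 1: subtract -5/43×row3 = (0, 1, 0, 0)
  row 2: subtract 21/43×row3 = (0, 0, 1, 0)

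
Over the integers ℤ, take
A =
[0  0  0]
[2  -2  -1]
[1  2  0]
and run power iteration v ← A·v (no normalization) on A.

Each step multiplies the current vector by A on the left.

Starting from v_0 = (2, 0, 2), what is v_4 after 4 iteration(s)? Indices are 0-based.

v_0 = (2, 0, 2).
v_1 = A·v_0 = (0, 2, 2).
v_2 = A·v_1 = (0, -6, 4).
v_3 = A·v_2 = (0, 8, -12).
v_4 = A·v_3 = (0, -4, 16).

v_4 = (0, -4, 16)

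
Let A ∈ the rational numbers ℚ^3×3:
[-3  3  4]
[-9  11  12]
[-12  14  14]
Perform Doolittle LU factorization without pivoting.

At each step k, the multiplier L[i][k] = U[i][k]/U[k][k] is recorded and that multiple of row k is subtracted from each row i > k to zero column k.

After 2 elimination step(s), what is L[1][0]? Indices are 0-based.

k=0: U[0][0]=-3
  eliminate (1,0): mult=3, new row 1: (0, 2, 0); set L[1][0]=3
  eliminate (2,0): mult=4, new row 2: (0, 2, -2); set L[2][0]=4
k=1: U[1][1]=2
  eliminate (2,1): mult=1, new row 2: (0, 0, -2); set L[2][1]=1

L[1][0] = 3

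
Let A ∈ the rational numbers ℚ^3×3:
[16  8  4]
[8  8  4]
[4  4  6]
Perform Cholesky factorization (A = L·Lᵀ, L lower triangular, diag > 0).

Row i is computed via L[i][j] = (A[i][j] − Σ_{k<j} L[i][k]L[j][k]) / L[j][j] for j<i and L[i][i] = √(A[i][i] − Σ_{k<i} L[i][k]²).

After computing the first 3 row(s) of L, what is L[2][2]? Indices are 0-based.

Step 1: L[0][0] = √(16) = 4.
  L[1][0] = (8) / L[0][0] = 2.
Step 2: L[1][1] = √(4) = 2.
  L[2][0] = (4) / L[0][0] = 1.
  L[2][1] = (2) / L[1][1] = 1.
Step 3: L[2][2] = √(4) = 2.

L[2][2] = 2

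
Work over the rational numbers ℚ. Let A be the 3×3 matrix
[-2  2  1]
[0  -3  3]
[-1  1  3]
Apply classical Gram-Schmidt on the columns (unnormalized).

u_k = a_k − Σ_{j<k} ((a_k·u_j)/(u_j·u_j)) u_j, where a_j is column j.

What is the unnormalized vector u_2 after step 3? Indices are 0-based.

Step 1: u_0 = a_0 = (-2, 0, -1).
Step 2: u_1 = a_1 − (-1)·u_0 = (0, -3, 0).
Step 3: u_2 = a_2 − (-1)·u_0 − (-1)·u_1 = (-1, 0, 2).

u_2 = (-1, 0, 2)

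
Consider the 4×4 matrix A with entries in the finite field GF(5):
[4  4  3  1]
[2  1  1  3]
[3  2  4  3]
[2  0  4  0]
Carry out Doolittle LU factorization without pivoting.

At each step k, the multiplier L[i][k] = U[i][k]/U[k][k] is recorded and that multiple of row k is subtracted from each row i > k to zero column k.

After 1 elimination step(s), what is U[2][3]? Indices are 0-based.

U[2][3] = 1

Step 1: pivot at (0,0) is 4.
  row1 ← row1 − (3)·row0  ⇒  L[1][0]=3, U row1=(0, 4, 2, 0)
  row2 ← row2 − (2)·row0  ⇒  L[2][0]=2, U row2=(0, 4, 3, 1)
  row3 ← row3 − (3)·row0  ⇒  L[3][0]=3, U row3=(0, 3, 0, 2)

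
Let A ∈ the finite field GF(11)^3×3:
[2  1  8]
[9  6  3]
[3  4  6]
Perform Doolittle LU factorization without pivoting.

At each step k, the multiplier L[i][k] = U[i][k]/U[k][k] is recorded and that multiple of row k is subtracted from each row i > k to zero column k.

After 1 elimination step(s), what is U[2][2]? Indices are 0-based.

U[2][2] = 5

[col 0] pivot 2
  R1 -= 10*R0 → (0, 7, 0)  (L[1][0] := 10)
  R2 -= 7*R0 → (0, 8, 5)  (L[2][0] := 7)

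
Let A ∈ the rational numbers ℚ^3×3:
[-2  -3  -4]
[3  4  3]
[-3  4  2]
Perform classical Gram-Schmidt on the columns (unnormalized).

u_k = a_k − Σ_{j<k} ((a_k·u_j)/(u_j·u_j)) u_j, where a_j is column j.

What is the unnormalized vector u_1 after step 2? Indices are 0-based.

u_1 = (-27/11, 35/11, 53/11)

Step 1: u_0 = a_0 = (-2, 3, -3).
Step 2: u_1 = a_1 − (3/11)·u_0 = (-27/11, 35/11, 53/11).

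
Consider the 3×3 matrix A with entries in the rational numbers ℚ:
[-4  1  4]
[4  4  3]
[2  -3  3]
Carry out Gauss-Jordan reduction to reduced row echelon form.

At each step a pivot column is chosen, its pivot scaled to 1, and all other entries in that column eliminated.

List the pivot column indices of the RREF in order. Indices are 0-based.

[1] R0 /= -4  ⇒  (1, -1/4, -1)
     R1 -= 4·R0  ⇒  (0, 5, 7)
     R2 -= 2·R0  ⇒  (0, -5/2, 5)
[2] R1 /= 5  ⇒  (0, 1, 7/5)
     R0 -= -1/4·R1  ⇒  (1, 0, -13/20)
     R2 -= -5/2·R1  ⇒  (0, 0, 17/2)
[3] R2 /= 17/2  ⇒  (0, 0, 1)
     R0 -= -13/20·R2  ⇒  (1, 0, 0)
     R1 -= 7/5·R2  ⇒  (0, 1, 0)

pivot columns: 0, 1, 2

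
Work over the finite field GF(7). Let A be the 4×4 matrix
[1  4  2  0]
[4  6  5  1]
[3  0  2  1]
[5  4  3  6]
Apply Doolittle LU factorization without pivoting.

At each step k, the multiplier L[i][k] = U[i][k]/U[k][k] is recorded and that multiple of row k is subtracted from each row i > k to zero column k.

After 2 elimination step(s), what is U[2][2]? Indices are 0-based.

U[2][2] = 1

[col 0] pivot 1
  R1 -= 4*R0 → (0, 4, 4, 1)  (L[1][0] := 4)
  R2 -= 3*R0 → (0, 2, 3, 1)  (L[2][0] := 3)
  R3 -= 5*R0 → (0, 5, 0, 6)  (L[3][0] := 5)
[col 1] pivot 4
  R2 -= 4*R1 → (0, 0, 1, 4)  (L[2][1] := 4)
  R3 -= 3*R1 → (0, 0, 2, 3)  (L[3][1] := 3)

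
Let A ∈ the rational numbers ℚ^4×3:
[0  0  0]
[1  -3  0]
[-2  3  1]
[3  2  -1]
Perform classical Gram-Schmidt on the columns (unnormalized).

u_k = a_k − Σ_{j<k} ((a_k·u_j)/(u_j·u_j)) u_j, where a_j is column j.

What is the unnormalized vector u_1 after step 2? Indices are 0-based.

u_1 = (0, -39/14, 18/7, 37/14)

Step 1: u_0 = a_0 = (0, 1, -2, 3).
Step 2: u_1 = a_1 − (-3/14)·u_0 = (0, -39/14, 18/7, 37/14).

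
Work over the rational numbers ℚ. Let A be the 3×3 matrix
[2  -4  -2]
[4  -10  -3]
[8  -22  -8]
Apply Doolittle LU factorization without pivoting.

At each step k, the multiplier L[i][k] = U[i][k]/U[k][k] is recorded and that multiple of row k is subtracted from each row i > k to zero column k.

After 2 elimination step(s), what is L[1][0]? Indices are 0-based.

Step 1: pivot at (0,0) is 2.
  row1 ← row1 − (2)·row0  ⇒  L[1][0]=2, U row1=(0, -2, 1)
  row2 ← row2 − (4)·row0  ⇒  L[2][0]=4, U row2=(0, -6, 0)
Step 2: pivot at (1,1) is -2.
  row2 ← row2 − (3)·row1  ⇒  L[2][1]=3, U row2=(0, 0, -3)

L[1][0] = 2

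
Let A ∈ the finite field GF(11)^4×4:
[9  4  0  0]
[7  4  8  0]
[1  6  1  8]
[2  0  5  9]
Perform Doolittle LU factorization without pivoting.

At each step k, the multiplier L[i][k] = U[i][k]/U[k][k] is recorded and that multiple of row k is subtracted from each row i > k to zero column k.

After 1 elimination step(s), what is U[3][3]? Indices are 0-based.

k=0: U[0][0]=9
  eliminate (1,0): mult=2, new row 1: (0, 7, 8, 0); set L[1][0]=2
  eliminate (2,0): mult=5, new row 2: (0, 8, 1, 8); set L[2][0]=5
  eliminate (3,0): mult=10, new row 3: (0, 4, 5, 9); set L[3][0]=10

U[3][3] = 9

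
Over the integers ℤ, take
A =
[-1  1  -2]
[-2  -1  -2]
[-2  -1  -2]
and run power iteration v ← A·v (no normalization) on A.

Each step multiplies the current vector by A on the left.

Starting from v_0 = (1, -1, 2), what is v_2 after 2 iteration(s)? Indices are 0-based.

v_2 = (11, 27, 27)

v_0 = (1, -1, 2).
v_1 = A·v_0 = (-6, -5, -5).
v_2 = A·v_1 = (11, 27, 27).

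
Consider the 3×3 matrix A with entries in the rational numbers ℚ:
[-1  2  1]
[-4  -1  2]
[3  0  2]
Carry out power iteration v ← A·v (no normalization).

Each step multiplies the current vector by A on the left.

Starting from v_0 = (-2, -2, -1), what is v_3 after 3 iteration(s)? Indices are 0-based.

v_3 = (-60, -82, -17)

v_0 = (-2, -2, -1).
v_1 = A·v_0 = (-3, 8, -8).
v_2 = A·v_1 = (11, -12, -25).
v_3 = A·v_2 = (-60, -82, -17).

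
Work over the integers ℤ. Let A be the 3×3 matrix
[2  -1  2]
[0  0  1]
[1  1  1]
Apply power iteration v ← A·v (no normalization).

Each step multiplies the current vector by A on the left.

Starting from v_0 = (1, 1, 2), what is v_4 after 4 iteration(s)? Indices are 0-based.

v_0 = (1, 1, 2).
v_1 = A·v_0 = (5, 2, 4).
v_2 = A·v_1 = (16, 4, 11).
v_3 = A·v_2 = (50, 11, 31).
v_4 = A·v_3 = (151, 31, 92).

v_4 = (151, 31, 92)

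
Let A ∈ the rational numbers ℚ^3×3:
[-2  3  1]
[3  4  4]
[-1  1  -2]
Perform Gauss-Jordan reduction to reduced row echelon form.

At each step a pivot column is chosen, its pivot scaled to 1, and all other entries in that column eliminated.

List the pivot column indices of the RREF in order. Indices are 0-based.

pivot(0,0)=-2: scale R0 → (1, -3/2, -1/2)
  clear (1,0): R1 −= (3)R0 → (0, 17/2, 11/2)
  clear (2,0): R2 −= (-1)R0 → (0, -1/2, -5/2)
pivot(1,1)=17/2: scale R1 → (0, 1, 11/17)
  clear (0,1): R0 −= (-3/2)R1 → (1, 0, 8/17)
  clear (2,1): R2 −= (-1/2)R1 → (0, 0, -37/17)
pivot(2,2)=-37/17: scale R2 → (0, 0, 1)
  clear (0,2): R0 −= (8/17)R2 → (1, 0, 0)
  clear (1,2): R1 −= (11/17)R2 → (0, 1, 0)

pivot columns: 0, 1, 2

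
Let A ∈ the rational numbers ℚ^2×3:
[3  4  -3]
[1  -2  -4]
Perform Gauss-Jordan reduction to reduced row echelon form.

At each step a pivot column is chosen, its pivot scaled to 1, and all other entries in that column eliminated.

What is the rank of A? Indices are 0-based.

rank = 2

step 1: normalize row 0 (÷3) = (1, 4/3, -1)
  row 1: subtract 1×row0 = (0, -10/3, -3)
step 2: normalize row 1 (÷-10/3) = (0, 1, 9/10)
  row 0: subtract 4/3×row1 = (1, 0, -11/5)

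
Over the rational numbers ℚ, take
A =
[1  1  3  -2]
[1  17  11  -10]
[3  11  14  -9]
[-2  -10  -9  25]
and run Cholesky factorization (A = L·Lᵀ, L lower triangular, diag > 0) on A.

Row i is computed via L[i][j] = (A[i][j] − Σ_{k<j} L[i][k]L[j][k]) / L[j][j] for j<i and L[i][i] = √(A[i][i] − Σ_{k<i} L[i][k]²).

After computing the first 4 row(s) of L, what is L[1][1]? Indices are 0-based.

L[1][1] = 4

Step 1: L[0][0] = √(1) = 1.
  L[1][0] = (1) / L[0][0] = 1.
Step 2: L[1][1] = √(16) = 4.
  L[2][0] = (3) / L[0][0] = 3.
  L[2][1] = (8) / L[1][1] = 2.
Step 3: L[2][2] = √(1) = 1.
  L[3][0] = (-2) / L[0][0] = -2.
  L[3][1] = (-8) / L[1][1] = -2.
  L[3][2] = (1) / L[2][2] = 1.
Step 4: L[3][3] = √(16) = 4.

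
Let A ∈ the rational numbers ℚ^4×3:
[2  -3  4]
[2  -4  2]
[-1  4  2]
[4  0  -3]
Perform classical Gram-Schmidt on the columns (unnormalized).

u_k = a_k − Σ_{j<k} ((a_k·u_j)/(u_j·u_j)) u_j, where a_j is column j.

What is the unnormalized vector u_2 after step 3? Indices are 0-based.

u_2 = (2392/701, 654/701, 2448/701, -911/701)

Step 1: u_0 = a_0 = (2, 2, -1, 4).
Step 2: u_1 = a_1 − (-18/25)·u_0 = (-39/25, -64/25, 82/25, 72/25).
Step 3: u_2 = a_2 − (-2/25)·u_0 − (-336/701)·u_1 = (2392/701, 654/701, 2448/701, -911/701).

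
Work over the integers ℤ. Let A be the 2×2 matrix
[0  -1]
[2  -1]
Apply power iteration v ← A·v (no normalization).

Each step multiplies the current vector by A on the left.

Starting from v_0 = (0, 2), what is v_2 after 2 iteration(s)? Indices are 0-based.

v_2 = (2, -2)

v_0 = (0, 2).
v_1 = A·v_0 = (-2, -2).
v_2 = A·v_1 = (2, -2).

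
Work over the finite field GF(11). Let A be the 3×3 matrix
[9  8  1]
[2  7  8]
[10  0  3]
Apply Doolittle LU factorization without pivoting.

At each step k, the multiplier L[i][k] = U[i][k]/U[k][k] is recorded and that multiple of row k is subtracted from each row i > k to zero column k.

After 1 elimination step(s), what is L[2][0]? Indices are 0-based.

L[2][0] = 6

k=0: U[0][0]=9
  eliminate (1,0): mult=10, new row 1: (0, 4, 9); set L[1][0]=10
  eliminate (2,0): mult=6, new row 2: (0, 7, 8); set L[2][0]=6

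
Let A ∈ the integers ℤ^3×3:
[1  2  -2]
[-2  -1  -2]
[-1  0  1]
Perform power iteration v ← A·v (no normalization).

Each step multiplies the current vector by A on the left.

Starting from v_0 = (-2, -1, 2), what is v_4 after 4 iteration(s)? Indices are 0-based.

v_0 = (-2, -1, 2).
v_1 = A·v_0 = (-8, 1, 4).
v_2 = A·v_1 = (-14, 7, 12).
v_3 = A·v_2 = (-24, -3, 26).
v_4 = A·v_3 = (-82, -1, 50).

v_4 = (-82, -1, 50)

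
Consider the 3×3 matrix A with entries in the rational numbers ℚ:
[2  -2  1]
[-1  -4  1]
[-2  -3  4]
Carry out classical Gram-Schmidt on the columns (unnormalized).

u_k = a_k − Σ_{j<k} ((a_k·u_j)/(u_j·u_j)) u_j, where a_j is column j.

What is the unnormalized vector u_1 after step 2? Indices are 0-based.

u_1 = (-10/3, -10/3, -5/3)

Step 1: u_0 = a_0 = (2, -1, -2).
Step 2: u_1 = a_1 − (2/3)·u_0 = (-10/3, -10/3, -5/3).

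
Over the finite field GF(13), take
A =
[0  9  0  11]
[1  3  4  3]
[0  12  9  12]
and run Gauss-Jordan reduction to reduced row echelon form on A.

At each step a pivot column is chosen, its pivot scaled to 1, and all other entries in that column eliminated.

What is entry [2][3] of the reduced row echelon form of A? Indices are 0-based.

M[2][3] = 5

[1] R0 <-> R1
[1] R0 /= 1  ⇒  (1, 3, 4, 3)
[2] R1 /= 9  ⇒  (0, 1, 0, 7)
     R0 -= 3·R1  ⇒  (1, 0, 4, 8)
     R2 -= 12·R1  ⇒  (0, 0, 9, 6)
[3] R2 /= 9  ⇒  (0, 0, 1, 5)
     R0 -= 4·R2  ⇒  (1, 0, 0, 1)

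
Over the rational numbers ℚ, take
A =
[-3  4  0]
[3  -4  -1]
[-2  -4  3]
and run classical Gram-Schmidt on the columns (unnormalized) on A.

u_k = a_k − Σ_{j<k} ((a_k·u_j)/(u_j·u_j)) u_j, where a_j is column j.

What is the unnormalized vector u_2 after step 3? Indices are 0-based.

Step 1: u_0 = a_0 = (-3, 3, -2).
Step 2: u_1 = a_1 − (-8/11)·u_0 = (20/11, -20/11, -60/11).
Step 3: u_2 = a_2 − (-9/22)·u_0 − (-2/5)·u_1 = (-1/2, -1/2, 0).

u_2 = (-1/2, -1/2, 0)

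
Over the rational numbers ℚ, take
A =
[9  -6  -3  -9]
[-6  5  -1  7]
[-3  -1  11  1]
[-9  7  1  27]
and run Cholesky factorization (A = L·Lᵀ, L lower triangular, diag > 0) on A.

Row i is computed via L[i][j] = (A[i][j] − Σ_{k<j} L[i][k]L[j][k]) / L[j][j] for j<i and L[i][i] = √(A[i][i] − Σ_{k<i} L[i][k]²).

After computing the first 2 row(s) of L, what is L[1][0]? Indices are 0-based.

Step 1: L[0][0] = √(9) = 3.
  L[1][0] = (-6) / L[0][0] = -2.
Step 2: L[1][1] = √(1) = 1.

L[1][0] = -2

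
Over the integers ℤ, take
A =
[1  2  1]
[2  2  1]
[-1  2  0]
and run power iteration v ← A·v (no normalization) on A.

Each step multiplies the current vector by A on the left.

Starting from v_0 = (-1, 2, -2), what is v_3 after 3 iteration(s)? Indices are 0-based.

v_0 = (-1, 2, -2).
v_1 = A·v_0 = (1, 0, 5).
v_2 = A·v_1 = (6, 7, -1).
v_3 = A·v_2 = (19, 25, 8).

v_3 = (19, 25, 8)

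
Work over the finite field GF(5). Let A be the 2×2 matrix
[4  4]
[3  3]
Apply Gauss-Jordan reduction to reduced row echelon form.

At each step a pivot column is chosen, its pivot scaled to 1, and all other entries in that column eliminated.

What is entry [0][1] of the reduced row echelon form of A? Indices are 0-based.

M[0][1] = 1

step 1: normalize row 0 (÷4) = (1, 1)
  row 1: subtract 3×row0 = (0, 0)
skip col 1 (zero from row 1)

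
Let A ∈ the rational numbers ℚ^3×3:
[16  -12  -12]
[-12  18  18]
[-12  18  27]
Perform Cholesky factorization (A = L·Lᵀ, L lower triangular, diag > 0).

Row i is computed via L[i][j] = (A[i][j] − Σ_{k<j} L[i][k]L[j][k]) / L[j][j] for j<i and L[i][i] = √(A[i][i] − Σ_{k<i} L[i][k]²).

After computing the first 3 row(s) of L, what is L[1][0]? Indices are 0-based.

Step 1: L[0][0] = √(16) = 4.
  L[1][0] = (-12) / L[0][0] = -3.
Step 2: L[1][1] = √(9) = 3.
  L[2][0] = (-12) / L[0][0] = -3.
  L[2][1] = (9) / L[1][1] = 3.
Step 3: L[2][2] = √(9) = 3.

L[1][0] = -3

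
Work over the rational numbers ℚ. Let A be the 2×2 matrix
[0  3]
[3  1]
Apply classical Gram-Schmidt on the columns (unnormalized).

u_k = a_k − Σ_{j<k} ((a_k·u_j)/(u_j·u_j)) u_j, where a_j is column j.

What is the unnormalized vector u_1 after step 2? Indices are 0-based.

u_1 = (3, 0)

Step 1: u_0 = a_0 = (0, 3).
Step 2: u_1 = a_1 − (1/3)·u_0 = (3, 0).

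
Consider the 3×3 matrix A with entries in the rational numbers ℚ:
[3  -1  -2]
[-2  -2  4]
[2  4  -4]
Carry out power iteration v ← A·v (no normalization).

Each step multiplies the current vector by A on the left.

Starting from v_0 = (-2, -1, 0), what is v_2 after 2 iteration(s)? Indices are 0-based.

v_2 = (-5, -34, 46)

v_0 = (-2, -1, 0).
v_1 = A·v_0 = (-5, 6, -8).
v_2 = A·v_1 = (-5, -34, 46).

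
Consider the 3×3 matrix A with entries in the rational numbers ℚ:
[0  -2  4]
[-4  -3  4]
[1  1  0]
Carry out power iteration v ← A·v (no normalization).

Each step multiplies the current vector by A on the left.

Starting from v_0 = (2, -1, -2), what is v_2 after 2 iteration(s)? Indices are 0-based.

v_2 = (30, 67, -19)

v_0 = (2, -1, -2).
v_1 = A·v_0 = (-6, -13, 1).
v_2 = A·v_1 = (30, 67, -19).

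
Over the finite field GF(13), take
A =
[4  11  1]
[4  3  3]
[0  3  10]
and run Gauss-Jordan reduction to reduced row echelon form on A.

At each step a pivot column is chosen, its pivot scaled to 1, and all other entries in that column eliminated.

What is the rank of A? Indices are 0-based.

pivot(0,0)=4: scale R0 → (1, 6, 10)
  clear (1,0): R1 −= (4)R0 → (0, 5, 2)
pivot(1,1)=5: scale R1 → (0, 1, 3)
  clear (0,1): R0 −= (6)R1 → (1, 0, 5)
  clear (2,1): R2 −= (3)R1 → (0, 0, 1)
pivot(2,2)=1: scale R2 → (0, 0, 1)
  clear (0,2): R0 −= (5)R2 → (1, 0, 0)
  clear (1,2): R1 −= (3)R2 → (0, 1, 0)

rank = 3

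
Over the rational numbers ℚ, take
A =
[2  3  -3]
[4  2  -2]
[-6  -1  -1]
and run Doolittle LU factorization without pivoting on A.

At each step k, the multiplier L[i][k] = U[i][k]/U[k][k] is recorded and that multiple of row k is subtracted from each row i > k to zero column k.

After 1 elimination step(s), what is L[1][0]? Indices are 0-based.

L[1][0] = 2

k=0: U[0][0]=2
  eliminate (1,0): mult=2, new row 1: (0, -4, 4); set L[1][0]=2
  eliminate (2,0): mult=-3, new row 2: (0, 8, -10); set L[2][0]=-3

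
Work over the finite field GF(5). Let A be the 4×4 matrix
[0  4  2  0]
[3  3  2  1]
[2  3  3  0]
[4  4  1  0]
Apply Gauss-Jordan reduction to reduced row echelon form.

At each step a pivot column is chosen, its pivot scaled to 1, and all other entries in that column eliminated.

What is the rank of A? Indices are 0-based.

rank = 4

pivot(0,0): swap R0↔R1
pivot(0,0)=3: scale R0 → (1, 1, 4, 2)
  clear (2,0): R2 −= (2)R0 → (0, 1, 0, 1)
  clear (3,0): R3 −= (4)R0 → (0, 0, 0, 2)
pivot(1,1)=4: scale R1 → (0, 1, 3, 0)
  clear (0,1): R0 −= (1)R1 → (1, 0, 1, 2)
  clear (2,1): R2 −= (1)R1 → (0, 0, 2, 1)
pivot(2,2)=2: scale R2 → (0, 0, 1, 3)
  clear (0,2): R0 −= (1)R2 → (1, 0, 0, 4)
  clear (1,2): R1 −= (3)R2 → (0, 1, 0, 1)
pivot(3,3)=2: scale R3 → (0, 0, 0, 1)
  clear (0,3): R0 −= (4)R3 → (1, 0, 0, 0)
  clear (1,3): R1 −= (1)R3 → (0, 1, 0, 0)
  clear (2,3): R2 −= (3)R3 → (0, 0, 1, 0)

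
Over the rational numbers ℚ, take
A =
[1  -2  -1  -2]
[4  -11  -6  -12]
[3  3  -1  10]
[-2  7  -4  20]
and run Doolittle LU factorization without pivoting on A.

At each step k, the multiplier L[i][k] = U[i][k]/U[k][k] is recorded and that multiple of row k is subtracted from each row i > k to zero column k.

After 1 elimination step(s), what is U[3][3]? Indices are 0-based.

k=0: U[0][0]=1
  eliminate (1,0): mult=4, new row 1: (0, -3, -2, -4); set L[1][0]=4
  eliminate (2,0): mult=3, new row 2: (0, 9, 2, 16); set L[2][0]=3
  eliminate (3,0): mult=-2, new row 3: (0, 3, -6, 16); set L[3][0]=-2

U[3][3] = 16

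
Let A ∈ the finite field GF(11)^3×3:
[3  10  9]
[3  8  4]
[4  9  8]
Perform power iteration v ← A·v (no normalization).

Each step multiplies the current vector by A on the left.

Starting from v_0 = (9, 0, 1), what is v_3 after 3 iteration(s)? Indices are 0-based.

v_3 = (8, 8, 10)

v_0 = (9, 0, 1).
v_1 = A·v_0 = (3, 9, 0).
v_2 = A·v_1 = (0, 4, 5).
v_3 = A·v_2 = (8, 8, 10).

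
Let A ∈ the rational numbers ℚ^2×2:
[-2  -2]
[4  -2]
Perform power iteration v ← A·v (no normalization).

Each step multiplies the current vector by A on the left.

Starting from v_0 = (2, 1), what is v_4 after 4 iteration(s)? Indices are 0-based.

v_4 = (-288, 144)

v_0 = (2, 1).
v_1 = A·v_0 = (-6, 6).
v_2 = A·v_1 = (0, -36).
v_3 = A·v_2 = (72, 72).
v_4 = A·v_3 = (-288, 144).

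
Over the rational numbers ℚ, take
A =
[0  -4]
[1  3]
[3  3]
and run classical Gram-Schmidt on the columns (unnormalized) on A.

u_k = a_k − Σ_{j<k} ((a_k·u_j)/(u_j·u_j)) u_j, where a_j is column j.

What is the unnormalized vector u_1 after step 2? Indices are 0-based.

u_1 = (-4, 9/5, -3/5)

Step 1: u_0 = a_0 = (0, 1, 3).
Step 2: u_1 = a_1 − (6/5)·u_0 = (-4, 9/5, -3/5).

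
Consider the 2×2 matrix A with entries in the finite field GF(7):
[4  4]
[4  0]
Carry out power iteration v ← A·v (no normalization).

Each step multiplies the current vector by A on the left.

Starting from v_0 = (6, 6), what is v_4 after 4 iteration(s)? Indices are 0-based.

v_4 = (3, 1)

v_0 = (6, 6).
v_1 = A·v_0 = (6, 3).
v_2 = A·v_1 = (1, 3).
v_3 = A·v_2 = (2, 4).
v_4 = A·v_3 = (3, 1).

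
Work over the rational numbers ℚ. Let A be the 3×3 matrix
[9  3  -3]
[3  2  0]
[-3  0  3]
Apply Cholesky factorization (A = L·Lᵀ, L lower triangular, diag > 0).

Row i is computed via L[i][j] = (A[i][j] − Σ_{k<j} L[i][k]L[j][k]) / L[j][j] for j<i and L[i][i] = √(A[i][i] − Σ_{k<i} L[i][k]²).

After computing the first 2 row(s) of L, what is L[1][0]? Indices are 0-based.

L[1][0] = 1

Step 1: L[0][0] = √(9) = 3.
  L[1][0] = (3) / L[0][0] = 1.
Step 2: L[1][1] = √(1) = 1.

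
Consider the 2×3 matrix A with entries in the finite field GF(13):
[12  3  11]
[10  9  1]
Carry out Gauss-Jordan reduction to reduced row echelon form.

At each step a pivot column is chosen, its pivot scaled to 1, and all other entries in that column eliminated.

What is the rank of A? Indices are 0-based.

[1] R0 /= 12  ⇒  (1, 10, 2)
     R1 -= 10·R0  ⇒  (0, 0, 7)
column 1 empty below row 1
[2] R1 /= 7  ⇒  (0, 0, 1)
     R0 -= 2·R1  ⇒  (1, 10, 0)

rank = 2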